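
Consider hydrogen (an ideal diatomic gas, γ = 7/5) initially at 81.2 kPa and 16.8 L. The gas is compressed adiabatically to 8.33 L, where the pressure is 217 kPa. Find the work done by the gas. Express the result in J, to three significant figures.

W ≈ -1110 J

Adiabatic: W = (P₁V₁ − P₂V₂)/(γ − 1) with γ = 7/5.
P₁V₁ = 1364 J, P₂V₂ = 1808 J.
W = (1364 − 1808) / 0.4 = -1109 J.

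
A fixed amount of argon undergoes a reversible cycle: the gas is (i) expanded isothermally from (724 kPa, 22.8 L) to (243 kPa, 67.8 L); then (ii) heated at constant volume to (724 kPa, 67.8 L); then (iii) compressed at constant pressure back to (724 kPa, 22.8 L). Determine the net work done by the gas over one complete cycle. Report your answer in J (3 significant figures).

W_net ≈ -14600 J

Leg (i): W = PᵢVᵢ ln(V_f/Vᵢ) = (16507) ln(67.8/22.8) = 17990 J.
Leg (ii): W = 0.
Leg (iii): W = PΔV = (724)(22.8 − 67.8) = -32580 J.
W_net = 17990 − 32580 = -14590 J.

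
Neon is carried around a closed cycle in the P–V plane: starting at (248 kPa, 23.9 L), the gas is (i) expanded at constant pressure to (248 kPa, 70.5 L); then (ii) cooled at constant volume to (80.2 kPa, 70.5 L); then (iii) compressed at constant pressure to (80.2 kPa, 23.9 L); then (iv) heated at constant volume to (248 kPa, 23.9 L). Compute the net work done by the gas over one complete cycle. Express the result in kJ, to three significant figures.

Constant-volume legs do no work.
W(i) = (248)(70.5 − 23.9) = 11557 J; W(iii) = (80.2)(23.9 − 70.5) = -3737 J.
W_net = 11557 − 3737 = 7819 J (the clockwise enclosed area).

W_net ≈ 7.82 kJ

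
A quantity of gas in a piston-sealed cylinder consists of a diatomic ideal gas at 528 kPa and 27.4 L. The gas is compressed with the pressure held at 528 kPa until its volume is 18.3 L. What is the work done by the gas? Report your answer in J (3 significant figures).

Isobaric: W = P ΔV.
W = (528 kPa)(18.3 − 27.4 L) = (528)(-9.1) = -4805 J.

W ≈ -4800 J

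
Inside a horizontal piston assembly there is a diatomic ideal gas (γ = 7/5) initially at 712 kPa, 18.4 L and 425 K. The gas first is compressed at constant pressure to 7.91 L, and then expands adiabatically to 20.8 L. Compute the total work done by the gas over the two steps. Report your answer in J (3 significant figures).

W_total ≈ -2950 J

Step 1 (isobaric): W = PΔV = (712 kPa)(7.91 − 18.4 L) = -7469 J.
After step 1: P = 712 kPa, V = 7.91 L, T = 182.7 K.
Step 2 (adiabatic): W = (P₁V₁ − P₂V₂)/(γ−1) = (5632 − 3826)/0.4 = 4516 J.
W_total = -7469 + 4516 = -2953 J.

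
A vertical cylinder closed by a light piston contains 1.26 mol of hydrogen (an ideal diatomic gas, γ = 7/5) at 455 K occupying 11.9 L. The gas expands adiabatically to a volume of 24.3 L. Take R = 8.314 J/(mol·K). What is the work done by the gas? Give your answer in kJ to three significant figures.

Adiabatic: TV^(γ−1) = const with γ = 7/5.
T₂ = T₁ (V₁/V₂)^(γ−1) = 455 × (11.9/24.3)^0.4 = 455 × 0.7516 = 342 K.
W_by = nCᵥ(T₁ − T₂) = (1.26)(20.79)(455 − 342) = 2960 J.

W ≈ 2.96 kJ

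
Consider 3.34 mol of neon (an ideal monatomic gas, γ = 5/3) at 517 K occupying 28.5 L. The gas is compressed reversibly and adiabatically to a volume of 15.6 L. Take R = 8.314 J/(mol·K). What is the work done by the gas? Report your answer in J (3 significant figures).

Adiabatic: TV^(γ−1) = const with γ = 5/3.
T₂ = T₁ (V₁/V₂)^(γ−1) = 517 × (28.5/15.6)^0.667 = 517 × 1.494 = 772.6 K.
W_by = nCᵥ(T₁ − T₂) = (3.34)(12.47)(517 − 772.6) = -10648 J.

W ≈ -10600 J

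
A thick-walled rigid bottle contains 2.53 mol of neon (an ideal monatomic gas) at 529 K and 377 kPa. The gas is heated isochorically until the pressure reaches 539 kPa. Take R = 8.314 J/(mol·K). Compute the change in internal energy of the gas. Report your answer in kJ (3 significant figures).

ΔU ≈ 7.17 kJ

Constant volume ⇒ W = 0, so Q = ΔU = nCᵥΔT with Cᵥ = 3R/2 = 12.47 J/(mol·K).
At constant V, T₂/T₁ = P₂/P₁ ⇒ ΔT = T₁(P₂/P₁ − 1) = 529·(539/377 − 1) = 227.3 K.
ΔU = (2.53)(12.47)(227.3) = 7172 J.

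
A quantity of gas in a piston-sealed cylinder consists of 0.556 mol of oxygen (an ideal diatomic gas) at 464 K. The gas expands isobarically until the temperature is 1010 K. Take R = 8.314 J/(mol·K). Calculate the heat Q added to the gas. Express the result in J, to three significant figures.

Isobaric: W = nRΔT = (0.556)(8.314)(546) = 2524 J.
ΔU = nCᵥΔT with Cᵥ = 5R/2: ΔU = (0.556)(20.79)(546) = 6310 J.
Q = ΔU + W = 6310 + 2524 = 8834 J.

Q ≈ 8830 J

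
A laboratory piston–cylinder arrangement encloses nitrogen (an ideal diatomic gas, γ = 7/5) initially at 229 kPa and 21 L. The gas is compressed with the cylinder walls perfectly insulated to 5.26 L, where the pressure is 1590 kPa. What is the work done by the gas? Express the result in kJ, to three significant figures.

W ≈ -8.89 kJ

Adiabatic: W = (P₁V₁ − P₂V₂)/(γ − 1) with γ = 7/5.
P₁V₁ = 4809 J, P₂V₂ = 8363 J.
W = (4809 − 8363) / 0.4 = -8886 J.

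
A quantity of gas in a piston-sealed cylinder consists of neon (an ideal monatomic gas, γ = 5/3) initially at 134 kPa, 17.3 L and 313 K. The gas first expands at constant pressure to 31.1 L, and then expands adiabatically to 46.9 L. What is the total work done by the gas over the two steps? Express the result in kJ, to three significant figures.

Step 1 (isobaric): W = PΔV = (134 kPa)(31.1 − 17.3 L) = 1849 J.
After step 1: P = 134 kPa, V = 31.1 L, T = 562.7 K.
Step 2 (adiabatic): W = (P₁V₁ − P₂V₂)/(γ−1) = (4167 − 3169)/0.667 = 1498 J.
W_total = 1849 + 1498 = 3347 J.

W_total ≈ 3.35 kJ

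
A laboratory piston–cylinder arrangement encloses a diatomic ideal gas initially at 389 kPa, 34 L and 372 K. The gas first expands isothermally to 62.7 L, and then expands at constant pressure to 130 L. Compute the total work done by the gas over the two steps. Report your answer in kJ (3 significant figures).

W_total ≈ 22.3 kJ

Step 1 (isothermal): W = P₁V₁ ln(V₂/V₁) = (13226) ln(62.7/34) = 8094 J.
After step 1: P = 210.9 kPa, V = 62.7 L, T = 372 K.
Step 2 (isobaric): W = PΔV = (210.9 kPa)(130 − 62.7 L) = 14196 J.
W_total = 8094 + 14196 = 22291 J.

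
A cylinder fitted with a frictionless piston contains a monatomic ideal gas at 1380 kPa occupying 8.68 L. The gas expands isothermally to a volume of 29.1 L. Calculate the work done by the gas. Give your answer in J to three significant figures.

Isothermal: W = nRT ln(V₂/V₁) = P₁V₁ ln(V₂/V₁).
P₁V₁ = (1380 kPa)(8.68 L) = 11978 J.
W = 11978 × ln(29.1/8.68) = 11978 × 1.21
W_by_gas = 14490 J.

W ≈ 14500 J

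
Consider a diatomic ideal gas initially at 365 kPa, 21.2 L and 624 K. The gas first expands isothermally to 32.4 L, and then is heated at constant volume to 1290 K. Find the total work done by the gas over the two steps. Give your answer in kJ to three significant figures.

W_total ≈ 3.28 kJ

Step 1 (isothermal): W = P₁V₁ ln(V₂/V₁) = (7738) ln(32.4/21.2) = 3282 J.
Step 2 (isochoric): W = 0 (constant volume).
W_total = 3282 + 0 = 3282 J.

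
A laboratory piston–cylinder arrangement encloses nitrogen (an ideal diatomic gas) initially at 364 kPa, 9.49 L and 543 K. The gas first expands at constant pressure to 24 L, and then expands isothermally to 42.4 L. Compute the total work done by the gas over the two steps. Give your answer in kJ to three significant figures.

Step 1 (isobaric): W = PΔV = (364 kPa)(24 − 9.49 L) = 5282 J.
After step 1: P = 364 kPa, V = 24 L, T = 1373 K.
Step 2 (isothermal): W = P₁V₁ ln(V₂/V₁) = (8736) ln(42.4/24) = 4972 J.
W_total = 5282 + 4972 = 10253 J.

W_total ≈ 10.3 kJ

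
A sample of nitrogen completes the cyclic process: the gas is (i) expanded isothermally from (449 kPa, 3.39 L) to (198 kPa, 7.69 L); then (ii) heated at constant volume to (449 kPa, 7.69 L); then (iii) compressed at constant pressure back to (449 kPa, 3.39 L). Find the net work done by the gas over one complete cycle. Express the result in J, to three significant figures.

Leg (i): W = PᵢVᵢ ln(V_f/Vᵢ) = (1522) ln(7.69/3.39) = 1247 J.
Leg (ii): W = 0.
Leg (iii): W = PΔV = (449)(3.39 − 7.69) = -1931 J.
W_net = 1247 − 1931 = -684 J.

W_net ≈ -684 J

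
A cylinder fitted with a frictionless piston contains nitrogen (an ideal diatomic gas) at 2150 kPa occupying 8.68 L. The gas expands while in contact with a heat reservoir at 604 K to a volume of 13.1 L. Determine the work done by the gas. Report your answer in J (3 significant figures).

Isothermal: W = nRT ln(V₂/V₁) = P₁V₁ ln(V₂/V₁).
P₁V₁ = (2150 kPa)(8.68 L) = 18662 J.
W = 18662 × ln(13.1/8.68) = 18662 × 0.4116
W_by_gas = 7681 J.

W ≈ 7680 J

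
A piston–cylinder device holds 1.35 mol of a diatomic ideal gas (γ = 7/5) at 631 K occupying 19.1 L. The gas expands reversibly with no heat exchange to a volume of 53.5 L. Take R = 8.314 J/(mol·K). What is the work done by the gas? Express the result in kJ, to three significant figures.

W ≈ 5.98 kJ

Adiabatic: TV^(γ−1) = const with γ = 7/5.
T₂ = T₁ (V₁/V₂)^(γ−1) = 631 × (19.1/53.5)^0.4 = 631 × 0.6623 = 417.9 K.
W_by = nCᵥ(T₁ − T₂) = (1.35)(20.79)(631 − 417.9) = 5979 J.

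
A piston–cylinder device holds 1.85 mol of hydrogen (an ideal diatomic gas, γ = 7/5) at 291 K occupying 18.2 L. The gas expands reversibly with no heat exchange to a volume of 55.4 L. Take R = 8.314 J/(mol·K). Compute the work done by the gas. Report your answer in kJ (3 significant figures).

W ≈ 4.02 kJ

Adiabatic: TV^(γ−1) = const with γ = 7/5.
T₂ = T₁ (V₁/V₂)^(γ−1) = 291 × (18.2/55.4)^0.4 = 291 × 0.6407 = 186.4 K.
W_by = nCᵥ(T₁ − T₂) = (1.85)(20.79)(291 − 186.4) = 4021 J.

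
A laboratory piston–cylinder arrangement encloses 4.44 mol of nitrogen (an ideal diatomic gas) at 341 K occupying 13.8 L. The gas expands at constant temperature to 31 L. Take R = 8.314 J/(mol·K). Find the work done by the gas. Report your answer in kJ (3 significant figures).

Isothermal: W = nRT ln(V₂/V₁).
W = (4.44)(8.314)(341) × ln(31/13.8)
  = 12588 × 0.8093
W_by_gas = 10187 J.

W ≈ 10.2 kJ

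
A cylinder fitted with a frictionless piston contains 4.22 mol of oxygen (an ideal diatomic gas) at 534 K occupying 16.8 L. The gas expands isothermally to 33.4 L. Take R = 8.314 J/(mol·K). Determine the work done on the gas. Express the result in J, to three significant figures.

Isothermal: W = nRT ln(V₂/V₁).
W = (4.22)(8.314)(534) × ln(33.4/16.8)
  = 18735 × 0.6872
W_by_gas = 12875 J; work on gas = −W_by = -12875 J.

W ≈ -12900 J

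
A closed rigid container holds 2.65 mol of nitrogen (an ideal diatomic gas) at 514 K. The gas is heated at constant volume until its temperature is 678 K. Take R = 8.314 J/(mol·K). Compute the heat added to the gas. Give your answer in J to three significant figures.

Q ≈ 9030 J

Constant volume ⇒ W = 0, so Q = ΔU = nCᵥΔT with Cᵥ = 5R/2 = 20.79 J/(mol·K).
ΔU = (2.65)(20.79)(678 − 514) = 9033 J.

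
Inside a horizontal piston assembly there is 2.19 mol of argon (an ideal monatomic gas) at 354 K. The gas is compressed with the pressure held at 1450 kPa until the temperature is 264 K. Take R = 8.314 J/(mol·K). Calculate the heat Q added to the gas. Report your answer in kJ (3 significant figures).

Q ≈ -4.10 kJ

Isobaric: W = nRΔT = (2.19)(8.314)(-90) = -1639 J.
ΔU = nCᵥΔT with Cᵥ = 3R/2: ΔU = (2.19)(12.47)(-90) = -2458 J.
Q = ΔU + W = -2458 − 1639 = -4097 J.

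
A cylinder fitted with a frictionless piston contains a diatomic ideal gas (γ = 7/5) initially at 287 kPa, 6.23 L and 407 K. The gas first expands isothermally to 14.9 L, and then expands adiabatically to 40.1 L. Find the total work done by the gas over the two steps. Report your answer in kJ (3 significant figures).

W_total ≈ 3.02 kJ

Step 1 (isothermal): W = P₁V₁ ln(V₂/V₁) = (1788) ln(14.9/6.23) = 1559 J.
After step 1: P = 120 kPa, V = 14.9 L, T = 407 K.
Step 2 (adiabatic): W = (P₁V₁ − P₂V₂)/(γ−1) = (1788 − 1203)/0.4 = 1462 J.
W_total = 1559 + 1462 = 3021 J.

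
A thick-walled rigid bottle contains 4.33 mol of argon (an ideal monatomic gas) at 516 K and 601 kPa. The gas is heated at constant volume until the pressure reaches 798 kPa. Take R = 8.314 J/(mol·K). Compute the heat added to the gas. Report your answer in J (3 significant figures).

Q ≈ 9130 J

Constant volume ⇒ W = 0, so Q = ΔU = nCᵥΔT with Cᵥ = 3R/2 = 12.47 J/(mol·K).
At constant V, T₂/T₁ = P₂/P₁ ⇒ ΔT = T₁(P₂/P₁ − 1) = 516·(798/601 − 1) = 169.1 K.
ΔU = (4.33)(12.47)(169.1) = 9133 J.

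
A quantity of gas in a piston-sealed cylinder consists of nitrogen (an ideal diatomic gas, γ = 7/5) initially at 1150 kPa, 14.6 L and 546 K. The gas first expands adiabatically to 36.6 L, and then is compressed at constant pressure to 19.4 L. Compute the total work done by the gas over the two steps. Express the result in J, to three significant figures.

Step 1 (adiabatic): W = (P₁V₁ − P₂V₂)/(γ−1) = (16790 − 11625)/0.4 = 12912 J.
After step 1: P = 317.6 kPa, V = 36.6 L, T = 378 K.
Step 2 (isobaric): W = PΔV = (317.6 kPa)(19.4 − 36.6 L) = -5463 J.
W_total = 12912 − 5463 = 7449 J.

W_total ≈ 7450 J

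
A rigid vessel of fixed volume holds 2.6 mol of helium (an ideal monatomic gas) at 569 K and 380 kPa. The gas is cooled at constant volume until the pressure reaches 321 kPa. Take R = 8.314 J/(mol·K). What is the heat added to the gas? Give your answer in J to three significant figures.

Constant volume ⇒ W = 0, so Q = ΔU = nCᵥΔT with Cᵥ = 3R/2 = 12.47 J/(mol·K).
At constant V, T₂/T₁ = P₂/P₁ ⇒ ΔT = T₁(P₂/P₁ − 1) = 569·(321/380 − 1) = -88.34 K.
ΔU = (2.6)(12.47)(-88.34) = -2865 J.

Q ≈ -2860 J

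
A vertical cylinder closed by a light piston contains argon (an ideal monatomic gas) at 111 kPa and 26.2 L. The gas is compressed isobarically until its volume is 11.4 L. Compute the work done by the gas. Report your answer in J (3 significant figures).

W ≈ -1640 J

Isobaric: W = P ΔV.
W = (111 kPa)(11.4 − 26.2 L) = (111)(-14.8) = -1643 J.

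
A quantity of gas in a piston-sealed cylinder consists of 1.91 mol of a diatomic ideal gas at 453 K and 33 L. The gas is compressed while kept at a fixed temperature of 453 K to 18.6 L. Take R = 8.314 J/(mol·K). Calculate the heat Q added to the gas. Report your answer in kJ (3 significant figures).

Q ≈ -4.12 kJ

Isothermal ⇒ ΔU = 0, so Q = W = nRT ln(V₂/V₁).
Q = (1.91)(8.314)(453) ln(18.6/33) = 7194 × -0.5733 = -4124 J.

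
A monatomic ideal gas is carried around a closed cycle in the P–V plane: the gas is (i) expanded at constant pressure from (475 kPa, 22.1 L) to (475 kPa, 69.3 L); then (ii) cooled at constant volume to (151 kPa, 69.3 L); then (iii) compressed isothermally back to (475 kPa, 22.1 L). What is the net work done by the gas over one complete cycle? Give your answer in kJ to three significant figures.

W_net ≈ 10.5 kJ

Leg (i): W = PΔV = (475)(69.3 − 22.1) = 22420 J.
Leg (ii): W = 0.
Leg (iii): W = PᵢVᵢ ln(V_f/Vᵢ) = (10464) ln(22.1/69.3) = -11959 J.
W_net = 22420 − 11959 = 10461 J.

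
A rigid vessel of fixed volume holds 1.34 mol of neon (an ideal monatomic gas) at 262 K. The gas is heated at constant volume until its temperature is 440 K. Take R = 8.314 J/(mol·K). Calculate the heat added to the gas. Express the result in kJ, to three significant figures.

Q ≈ 2.97 kJ

Constant volume ⇒ W = 0, so Q = ΔU = nCᵥΔT with Cᵥ = 3R/2 = 12.47 J/(mol·K).
ΔU = (1.34)(12.47)(440 − 262) = 2975 J.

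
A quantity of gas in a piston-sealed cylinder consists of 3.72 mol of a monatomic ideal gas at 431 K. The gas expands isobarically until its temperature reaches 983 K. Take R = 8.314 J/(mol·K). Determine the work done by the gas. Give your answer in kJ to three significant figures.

Isobaric: W = P ΔV = nR ΔT.
W = (3.72)(8.314)(983 − 431) = 17072 J.

W ≈ 17.1 kJ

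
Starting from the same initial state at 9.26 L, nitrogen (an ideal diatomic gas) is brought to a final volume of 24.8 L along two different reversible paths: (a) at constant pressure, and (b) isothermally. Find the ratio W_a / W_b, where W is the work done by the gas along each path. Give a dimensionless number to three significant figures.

Path (a) isobaric: W = P₁(V₂ − V₁) → W_a/(P₁V₁) = 1.678.
Path (b) isothermal: W = P₁V₁ ln(V₂/V₁) → W_b/(P₁V₁) = 0.9851.
W_a / W_b = 1.678 / 0.9851 = 1.704.

W_a / W_b ≈ 1.70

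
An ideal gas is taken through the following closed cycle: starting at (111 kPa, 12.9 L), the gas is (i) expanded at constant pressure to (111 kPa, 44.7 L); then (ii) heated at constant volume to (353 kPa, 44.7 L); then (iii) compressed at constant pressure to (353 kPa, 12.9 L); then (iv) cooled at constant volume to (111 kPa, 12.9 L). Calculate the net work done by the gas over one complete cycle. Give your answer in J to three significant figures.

Constant-volume legs do no work.
W(i) = (111)(44.7 − 12.9) = 3530 J; W(iii) = (353)(12.9 − 44.7) = -11225 J.
W_net = 3530 − 11225 = -7696 J (the counter-clockwise enclosed area).

W_net ≈ -7700 J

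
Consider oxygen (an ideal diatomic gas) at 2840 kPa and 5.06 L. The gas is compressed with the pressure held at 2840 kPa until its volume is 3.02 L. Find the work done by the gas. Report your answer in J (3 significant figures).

W ≈ -5790 J

Isobaric: W = P ΔV.
W = (2840 kPa)(3.02 − 5.06 L) = (2840)(-2.04) = -5794 J.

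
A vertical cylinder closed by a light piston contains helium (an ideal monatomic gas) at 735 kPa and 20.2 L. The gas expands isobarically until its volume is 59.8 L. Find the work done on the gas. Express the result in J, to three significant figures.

W ≈ -29100 J

Isobaric: W = P ΔV.
W = (735 kPa)(59.8 − 20.2 L) = (735)(39.6) = 29106 J.
Work on gas = −W_by = -29106 J.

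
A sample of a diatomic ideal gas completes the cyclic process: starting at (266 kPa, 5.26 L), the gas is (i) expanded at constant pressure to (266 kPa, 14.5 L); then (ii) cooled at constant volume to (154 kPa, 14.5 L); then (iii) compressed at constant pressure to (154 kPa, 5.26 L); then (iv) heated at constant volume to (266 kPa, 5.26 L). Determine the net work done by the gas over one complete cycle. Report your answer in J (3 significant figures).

W_net ≈ 1030 J

Constant-volume legs do no work.
W(i) = (266)(14.5 − 5.26) = 2458 J; W(iii) = (154)(5.26 − 14.5) = -1423 J.
W_net = 2458 − 1423 = 1035 J (the clockwise enclosed area).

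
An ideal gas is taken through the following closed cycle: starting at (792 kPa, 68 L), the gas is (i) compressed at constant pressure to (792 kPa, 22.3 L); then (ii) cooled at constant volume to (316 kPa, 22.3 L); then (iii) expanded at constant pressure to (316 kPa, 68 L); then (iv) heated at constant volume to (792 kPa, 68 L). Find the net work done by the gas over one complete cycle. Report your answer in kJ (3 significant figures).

Constant-volume legs do no work.
W(i) = (792)(22.3 − 68) = -36194 J; W(iii) = (316)(68 − 22.3) = 14441 J.
W_net = -36194 + 14441 = -21753 J (the counter-clockwise enclosed area).

W_net ≈ -21.8 kJ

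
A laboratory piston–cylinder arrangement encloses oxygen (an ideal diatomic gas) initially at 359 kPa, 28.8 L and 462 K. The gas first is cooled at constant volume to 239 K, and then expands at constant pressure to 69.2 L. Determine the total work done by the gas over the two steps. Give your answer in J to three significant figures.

W_total ≈ 7500 J

Step 1 (isochoric): W = 0 (constant volume).
After step 1: P = 185.7 kPa (V unchanged).
Step 2 (isobaric): W = PΔV = (185.7 kPa)(69.2 − 28.8 L) = 7503 J.
W_total = 0 + 7503 = 7503 J.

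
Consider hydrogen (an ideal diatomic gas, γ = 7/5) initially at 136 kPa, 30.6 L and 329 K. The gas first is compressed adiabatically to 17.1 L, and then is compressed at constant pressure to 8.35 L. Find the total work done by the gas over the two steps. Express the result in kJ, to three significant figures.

Step 1 (adiabatic): W = (P₁V₁ − P₂V₂)/(γ−1) = (4162 − 5252)/0.4 = -2727 J.
After step 1: P = 307.2 kPa, V = 17.1 L, T = 415.2 K.
Step 2 (isobaric): W = PΔV = (307.2 kPa)(8.35 − 17.1 L) = -2688 J.
W_total = -2727 − 2688 = -5414 J.

W_total ≈ -5.41 kJ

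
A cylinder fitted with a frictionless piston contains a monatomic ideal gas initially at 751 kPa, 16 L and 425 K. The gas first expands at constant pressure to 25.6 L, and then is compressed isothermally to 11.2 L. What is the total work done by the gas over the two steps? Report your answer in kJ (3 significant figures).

Step 1 (isobaric): W = PΔV = (751 kPa)(25.6 − 16 L) = 7210 J.
After step 1: P = 751 kPa, V = 25.6 L, T = 680 K.
Step 2 (isothermal): W = P₁V₁ ln(V₂/V₁) = (19226) ln(11.2/25.6) = -15893 J.
W_total = 7210 − 15893 = -8684 J.

W_total ≈ -8.68 kJ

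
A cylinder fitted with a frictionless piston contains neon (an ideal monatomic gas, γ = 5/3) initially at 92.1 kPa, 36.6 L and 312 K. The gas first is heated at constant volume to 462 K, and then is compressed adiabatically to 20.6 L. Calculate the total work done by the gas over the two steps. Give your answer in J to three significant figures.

W_total ≈ -3500 J

Step 1 (isochoric): W = 0 (constant volume).
After step 1: P = 136.4 kPa (V unchanged).
Step 2 (adiabatic): W = (P₁V₁ − P₂V₂)/(γ−1) = (4991 − 7322)/0.667 = -3496 J.
W_total = 0 − 3496 = -3496 J.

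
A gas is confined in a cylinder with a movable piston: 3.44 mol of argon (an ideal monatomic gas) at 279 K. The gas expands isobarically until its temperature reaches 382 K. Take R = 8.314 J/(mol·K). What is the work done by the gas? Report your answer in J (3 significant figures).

Isobaric: W = P ΔV = nR ΔT.
W = (3.44)(8.314)(382 − 279) = 2946 J.

W ≈ 2950 J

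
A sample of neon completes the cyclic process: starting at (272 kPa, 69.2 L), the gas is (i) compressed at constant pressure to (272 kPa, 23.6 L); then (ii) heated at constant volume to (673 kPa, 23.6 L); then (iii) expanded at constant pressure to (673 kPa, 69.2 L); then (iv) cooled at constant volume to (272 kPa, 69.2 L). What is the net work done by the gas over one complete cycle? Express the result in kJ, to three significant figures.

Constant-volume legs do no work.
W(i) = (272)(23.6 − 69.2) = -12403 J; W(iii) = (673)(69.2 − 23.6) = 30689 J.
W_net = -12403 + 30689 = 18286 J (the clockwise enclosed area).

W_net ≈ 18.3 kJ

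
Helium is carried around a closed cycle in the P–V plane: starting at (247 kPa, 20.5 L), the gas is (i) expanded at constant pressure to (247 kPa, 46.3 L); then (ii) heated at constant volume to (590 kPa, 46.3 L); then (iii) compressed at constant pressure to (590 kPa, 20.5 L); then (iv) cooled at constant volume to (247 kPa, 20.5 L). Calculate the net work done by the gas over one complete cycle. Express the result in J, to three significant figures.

Constant-volume legs do no work.
W(i) = (247)(46.3 − 20.5) = 6373 J; W(iii) = (590)(20.5 − 46.3) = -15222 J.
W_net = 6373 − 15222 = -8849 J (the counter-clockwise enclosed area).

W_net ≈ -8850 J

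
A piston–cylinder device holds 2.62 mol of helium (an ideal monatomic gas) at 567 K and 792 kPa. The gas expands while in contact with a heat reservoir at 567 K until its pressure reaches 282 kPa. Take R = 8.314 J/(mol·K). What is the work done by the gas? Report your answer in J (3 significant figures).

W ≈ 12800 J

Isothermal process: W = nRT ln(V₂/V₁) = nRT ln(P₁/P₂).
W = (2.62)(8.314)(567) × ln(792/282)
  = 12351 × ln(2.809) = 12351 × 1.033
W_by_gas = 12754 J.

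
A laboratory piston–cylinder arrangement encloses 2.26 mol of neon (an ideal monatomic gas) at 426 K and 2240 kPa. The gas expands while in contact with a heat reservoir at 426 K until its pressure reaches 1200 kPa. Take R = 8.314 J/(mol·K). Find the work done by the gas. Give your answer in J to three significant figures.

Isothermal process: W = nRT ln(V₂/V₁) = nRT ln(P₁/P₂).
W = (2.26)(8.314)(426) × ln(2240/1200)
  = 8004 × ln(1.867) = 8004 × 0.6242
W_by_gas = 4996 J.

W ≈ 5000 J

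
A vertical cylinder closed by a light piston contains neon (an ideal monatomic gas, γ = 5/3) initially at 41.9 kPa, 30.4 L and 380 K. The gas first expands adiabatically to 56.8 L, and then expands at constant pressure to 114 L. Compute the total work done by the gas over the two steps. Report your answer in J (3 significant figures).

Step 1 (adiabatic): W = (P₁V₁ − P₂V₂)/(γ−1) = (1274 − 839.7)/0.667 = 651.1 J.
After step 1: P = 14.78 kPa, V = 56.8 L, T = 250.5 K.
Step 2 (isobaric): W = PΔV = (14.78 kPa)(114 − 56.8 L) = 845.6 J.
W_total = 651.1 + 845.6 = 1497 J.

W_total ≈ 1500 J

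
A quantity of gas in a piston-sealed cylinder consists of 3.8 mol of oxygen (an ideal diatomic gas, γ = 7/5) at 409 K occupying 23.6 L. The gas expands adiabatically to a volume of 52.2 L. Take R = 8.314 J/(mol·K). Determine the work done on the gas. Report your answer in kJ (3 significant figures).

Adiabatic: TV^(γ−1) = const with γ = 7/5.
T₂ = T₁ (V₁/V₂)^(γ−1) = 409 × (23.6/52.2)^0.4 = 409 × 0.7279 = 297.7 K.
W_by = nCᵥ(T₁ − T₂) = (3.8)(20.79)(409 − 297.7) = 8789 J.
Work on gas = −W_by = -8789 J.

W ≈ -8.79 kJ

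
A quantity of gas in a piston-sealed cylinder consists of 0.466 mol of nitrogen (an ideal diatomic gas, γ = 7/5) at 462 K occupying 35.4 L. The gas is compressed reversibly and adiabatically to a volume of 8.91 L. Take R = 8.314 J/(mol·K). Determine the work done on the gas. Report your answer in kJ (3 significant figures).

W ≈ 3.30 kJ

Adiabatic: TV^(γ−1) = const with γ = 7/5.
T₂ = T₁ (V₁/V₂)^(γ−1) = 462 × (35.4/8.91)^0.4 = 462 × 1.736 = 802.2 K.
W_by = nCᵥ(T₁ − T₂) = (0.466)(20.79)(462 − 802.2) = -3295 J.
Work on gas = −W_by = 3295 J.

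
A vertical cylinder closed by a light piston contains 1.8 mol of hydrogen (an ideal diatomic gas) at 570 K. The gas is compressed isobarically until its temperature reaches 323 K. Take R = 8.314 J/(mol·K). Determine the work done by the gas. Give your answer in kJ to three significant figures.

Isobaric: W = P ΔV = nR ΔT.
W = (1.8)(8.314)(323 − 570) = -3696 J.

W ≈ -3.70 kJ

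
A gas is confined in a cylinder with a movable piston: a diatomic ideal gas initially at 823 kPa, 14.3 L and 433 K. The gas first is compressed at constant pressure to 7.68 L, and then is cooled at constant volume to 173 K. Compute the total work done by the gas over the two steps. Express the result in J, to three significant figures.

Step 1 (isobaric): W = PΔV = (823 kPa)(7.68 − 14.3 L) = -5448 J.
Step 2 (isochoric): W = 0 (constant volume).
W_total = -5448 + 0 = -5448 J.

W_total ≈ -5450 J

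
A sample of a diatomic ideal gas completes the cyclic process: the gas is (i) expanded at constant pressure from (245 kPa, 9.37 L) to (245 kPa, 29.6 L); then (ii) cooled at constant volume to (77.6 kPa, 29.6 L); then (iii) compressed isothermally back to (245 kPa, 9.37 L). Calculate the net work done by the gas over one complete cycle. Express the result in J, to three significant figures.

Leg (i): W = PΔV = (245)(29.6 − 9.37) = 4956 J.
Leg (ii): W = 0.
Leg (iii): W = PᵢVᵢ ln(V_f/Vᵢ) = (2297) ln(9.37/29.6) = -2642 J.
W_net = 4956 − 2642 = 2314 J.

W_net ≈ 2310 J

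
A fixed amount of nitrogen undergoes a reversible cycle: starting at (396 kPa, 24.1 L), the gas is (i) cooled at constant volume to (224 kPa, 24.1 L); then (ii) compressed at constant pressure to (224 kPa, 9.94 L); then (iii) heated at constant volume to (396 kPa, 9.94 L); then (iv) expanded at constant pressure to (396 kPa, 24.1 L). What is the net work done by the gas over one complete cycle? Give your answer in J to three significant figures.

Constant-volume legs do no work.
W(ii) = (224)(9.94 − 24.1) = -3172 J; W(iv) = (396)(24.1 − 9.94) = 5607 J.
W_net = -3172 + 5607 = 2436 J (the clockwise enclosed area).

W_net ≈ 2440 J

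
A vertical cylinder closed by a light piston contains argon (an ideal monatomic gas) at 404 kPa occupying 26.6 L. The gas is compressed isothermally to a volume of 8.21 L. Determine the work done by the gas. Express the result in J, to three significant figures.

Isothermal: W = nRT ln(V₂/V₁) = P₁V₁ ln(V₂/V₁).
P₁V₁ = (404 kPa)(26.6 L) = 10746 J.
W = 10746 × ln(8.21/26.6) = 10746 × -1.176
W_by_gas = -12633 J.

W ≈ -12600 J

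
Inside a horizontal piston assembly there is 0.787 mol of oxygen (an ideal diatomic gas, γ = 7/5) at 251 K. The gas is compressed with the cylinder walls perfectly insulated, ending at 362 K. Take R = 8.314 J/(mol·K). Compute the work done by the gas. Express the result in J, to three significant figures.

W ≈ -1820 J

Adiabatic ⇒ Q = 0, so W_by = −ΔU = nCᵥ(T₁ − T₂).
Cᵥ = 5R/2 = 20.79 J/(mol·K).
W = (0.787)(20.79)(251 − 362) = -1816 J.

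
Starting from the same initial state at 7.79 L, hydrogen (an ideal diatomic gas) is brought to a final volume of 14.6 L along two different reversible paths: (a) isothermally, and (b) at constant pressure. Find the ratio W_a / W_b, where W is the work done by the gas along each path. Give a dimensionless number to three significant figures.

Path (a) isothermal: W = P₁V₁ ln(V₂/V₁) → W_a/(P₁V₁) = 0.6282.
Path (b) isobaric: W = P₁(V₂ − V₁) → W_b/(P₁V₁) = 0.8742.
W_a / W_b = 0.6282 / 0.8742 = 0.7186.

W_a / W_b ≈ 0.719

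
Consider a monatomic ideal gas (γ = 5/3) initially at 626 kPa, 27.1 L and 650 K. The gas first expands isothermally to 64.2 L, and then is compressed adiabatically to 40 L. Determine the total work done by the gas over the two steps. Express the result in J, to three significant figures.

Step 1 (isothermal): W = P₁V₁ ln(V₂/V₁) = (16965) ln(64.2/27.1) = 14631 J.
After step 1: P = 264.2 kPa, V = 64.2 L, T = 650 K.
Step 2 (adiabatic): W = (P₁V₁ − P₂V₂)/(γ−1) = (16965 − 23256)/0.667 = -9436 J.
W_total = 14631 − 9436 = 5195 J.

W_total ≈ 5190 J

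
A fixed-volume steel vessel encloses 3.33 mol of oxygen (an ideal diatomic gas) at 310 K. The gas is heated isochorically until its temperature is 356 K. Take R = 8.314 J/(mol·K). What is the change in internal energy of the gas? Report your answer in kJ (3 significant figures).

ΔU ≈ 3.18 kJ

Constant volume ⇒ W = 0, so Q = ΔU = nCᵥΔT with Cᵥ = 5R/2 = 20.79 J/(mol·K).
ΔU = (3.33)(20.79)(356 − 310) = 3184 J.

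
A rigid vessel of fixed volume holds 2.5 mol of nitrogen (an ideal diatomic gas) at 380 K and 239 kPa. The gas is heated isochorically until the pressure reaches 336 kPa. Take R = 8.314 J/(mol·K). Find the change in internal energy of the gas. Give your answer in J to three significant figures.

Constant volume ⇒ W = 0, so Q = ΔU = nCᵥΔT with Cᵥ = 5R/2 = 20.79 J/(mol·K).
At constant V, T₂/T₁ = P₂/P₁ ⇒ ΔT = T₁(P₂/P₁ − 1) = 380·(336/239 − 1) = 154.2 K.
ΔU = (2.5)(20.79)(154.2) = 8014 J.

ΔU ≈ 8010 J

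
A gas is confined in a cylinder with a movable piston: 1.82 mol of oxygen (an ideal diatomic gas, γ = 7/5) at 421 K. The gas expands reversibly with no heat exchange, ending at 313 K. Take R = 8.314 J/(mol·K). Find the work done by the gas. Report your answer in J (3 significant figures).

W ≈ 4090 J

Adiabatic ⇒ Q = 0, so W_by = −ΔU = nCᵥ(T₁ − T₂).
Cᵥ = 5R/2 = 20.79 J/(mol·K).
W = (1.82)(20.79)(421 − 313) = 4085 J.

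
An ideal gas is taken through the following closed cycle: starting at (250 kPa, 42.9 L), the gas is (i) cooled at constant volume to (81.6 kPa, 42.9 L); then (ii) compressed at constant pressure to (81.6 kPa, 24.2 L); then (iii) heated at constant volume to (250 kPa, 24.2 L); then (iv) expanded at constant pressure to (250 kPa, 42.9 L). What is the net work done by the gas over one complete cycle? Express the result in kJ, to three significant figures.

W_net ≈ 3.15 kJ

Constant-volume legs do no work.
W(ii) = (81.6)(24.2 − 42.9) = -1526 J; W(iv) = (250)(42.9 − 24.2) = 4675 J.
W_net = -1526 + 4675 = 3149 J (the clockwise enclosed area).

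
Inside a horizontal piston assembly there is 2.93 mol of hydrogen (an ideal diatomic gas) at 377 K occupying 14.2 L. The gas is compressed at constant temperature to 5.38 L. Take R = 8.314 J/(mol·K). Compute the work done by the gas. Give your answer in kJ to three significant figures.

Isothermal: W = nRT ln(V₂/V₁).
W = (2.93)(8.314)(377) × ln(5.38/14.2)
  = 9184 × -0.9706
W_by_gas = -8913 J.

W ≈ -8.91 kJ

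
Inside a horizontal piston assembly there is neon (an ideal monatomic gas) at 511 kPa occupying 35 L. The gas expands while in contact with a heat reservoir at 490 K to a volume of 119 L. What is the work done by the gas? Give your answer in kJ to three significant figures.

Isothermal: W = nRT ln(V₂/V₁) = P₁V₁ ln(V₂/V₁).
P₁V₁ = (511 kPa)(35 L) = 17885 J.
W = 17885 × ln(119/35) = 17885 × 1.224
W_by_gas = 21887 J.

W ≈ 21.9 kJ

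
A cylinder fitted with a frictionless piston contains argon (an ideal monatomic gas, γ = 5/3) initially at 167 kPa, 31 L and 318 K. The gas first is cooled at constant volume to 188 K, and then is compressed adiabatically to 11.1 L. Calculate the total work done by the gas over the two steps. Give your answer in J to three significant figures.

W_total ≈ -4510 J

Step 1 (isochoric): W = 0 (constant volume).
After step 1: P = 98.73 kPa (V unchanged).
Step 2 (adiabatic): W = (P₁V₁ − P₂V₂)/(γ−1) = (3061 − 6070)/0.667 = -4514 J.
W_total = 0 − 4514 = -4514 J.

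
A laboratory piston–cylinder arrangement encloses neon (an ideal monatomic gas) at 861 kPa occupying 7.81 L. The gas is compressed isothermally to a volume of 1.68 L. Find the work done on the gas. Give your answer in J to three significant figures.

W ≈ 10300 J

Isothermal: W = nRT ln(V₂/V₁) = P₁V₁ ln(V₂/V₁).
P₁V₁ = (861 kPa)(7.81 L) = 6724 J.
W = 6724 × ln(1.68/7.81) = 6724 × -1.537
W_by_gas = -10333 J; work on gas = −W_by = 10333 J.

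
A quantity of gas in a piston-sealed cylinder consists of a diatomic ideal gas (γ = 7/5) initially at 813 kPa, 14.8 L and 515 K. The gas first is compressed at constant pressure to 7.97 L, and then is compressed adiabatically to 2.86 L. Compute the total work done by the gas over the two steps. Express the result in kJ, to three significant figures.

Step 1 (isobaric): W = PΔV = (813 kPa)(7.97 − 14.8 L) = -5553 J.
After step 1: P = 813 kPa, V = 7.97 L, T = 277.3 K.
Step 2 (adiabatic): W = (P₁V₁ − P₂V₂)/(γ−1) = (6480 − 9763)/0.4 = -8209 J.
W_total = -5553 − 8209 = -13761 J.

W_total ≈ -13.8 kJ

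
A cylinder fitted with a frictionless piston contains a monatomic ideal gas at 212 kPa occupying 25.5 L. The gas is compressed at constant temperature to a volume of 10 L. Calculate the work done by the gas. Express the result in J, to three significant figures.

W ≈ -5060 J

Isothermal: W = nRT ln(V₂/V₁) = P₁V₁ ln(V₂/V₁).
P₁V₁ = (212 kPa)(25.5 L) = 5406 J.
W = 5406 × ln(10/25.5) = 5406 × -0.9361
W_by_gas = -5061 J.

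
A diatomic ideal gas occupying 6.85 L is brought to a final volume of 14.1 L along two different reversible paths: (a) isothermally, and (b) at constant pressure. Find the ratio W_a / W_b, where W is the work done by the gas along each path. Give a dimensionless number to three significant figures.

Path (a) isothermal: W = P₁V₁ ln(V₂/V₁) → W_a/(P₁V₁) = 0.7219.
Path (b) isobaric: W = P₁(V₂ − V₁) → W_b/(P₁V₁) = 1.058.
W_a / W_b = 0.7219 / 1.058 = 0.6821.

W_a / W_b ≈ 0.682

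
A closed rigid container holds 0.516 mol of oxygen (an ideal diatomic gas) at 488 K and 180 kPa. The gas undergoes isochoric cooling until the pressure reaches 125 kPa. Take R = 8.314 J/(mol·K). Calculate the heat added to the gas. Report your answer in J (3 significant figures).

Q ≈ -1600 J

Constant volume ⇒ W = 0, so Q = ΔU = nCᵥΔT with Cᵥ = 5R/2 = 20.79 J/(mol·K).
At constant V, T₂/T₁ = P₂/P₁ ⇒ ΔT = T₁(P₂/P₁ − 1) = 488·(125/180 − 1) = -149.1 K.
ΔU = (0.516)(20.79)(-149.1) = -1599 J.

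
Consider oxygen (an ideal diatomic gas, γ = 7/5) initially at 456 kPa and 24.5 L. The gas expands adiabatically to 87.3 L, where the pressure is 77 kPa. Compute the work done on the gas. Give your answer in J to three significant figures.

W ≈ -11100 J

Adiabatic: W = (P₁V₁ − P₂V₂)/(γ − 1) with γ = 7/5.
P₁V₁ = 11172 J, P₂V₂ = 6722 J.
W = (11172 − 6722) / 0.4 = 11125 J.
Work on gas = −W_by = -11125 J.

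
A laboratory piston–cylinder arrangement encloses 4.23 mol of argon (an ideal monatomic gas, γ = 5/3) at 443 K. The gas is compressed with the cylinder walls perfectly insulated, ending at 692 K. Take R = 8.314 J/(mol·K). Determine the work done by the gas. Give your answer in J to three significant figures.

W ≈ -13100 J

Adiabatic ⇒ Q = 0, so W_by = −ΔU = nCᵥ(T₁ − T₂).
Cᵥ = 3R/2 = 12.47 J/(mol·K).
W = (4.23)(12.47)(443 − 692) = -13135 J.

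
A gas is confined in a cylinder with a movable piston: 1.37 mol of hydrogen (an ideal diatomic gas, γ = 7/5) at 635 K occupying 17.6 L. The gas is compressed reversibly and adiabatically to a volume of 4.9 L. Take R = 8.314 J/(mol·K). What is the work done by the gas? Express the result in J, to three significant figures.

Adiabatic: TV^(γ−1) = const with γ = 7/5.
T₂ = T₁ (V₁/V₂)^(γ−1) = 635 × (17.6/4.9)^0.4 = 635 × 1.668 = 1059 K.
W_by = nCᵥ(T₁ − T₂) = (1.37)(20.79)(635 − 1059) = -12074 J.

W ≈ -12100 J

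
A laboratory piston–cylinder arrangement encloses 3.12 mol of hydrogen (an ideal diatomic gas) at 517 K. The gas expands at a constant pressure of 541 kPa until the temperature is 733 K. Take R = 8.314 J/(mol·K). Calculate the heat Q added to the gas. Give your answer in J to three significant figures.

Isobaric: W = nRΔT = (3.12)(8.314)(216) = 5603 J.
ΔU = nCᵥΔT with Cᵥ = 5R/2: ΔU = (3.12)(20.79)(216) = 14007 J.
Q = ΔU + W = 14007 + 5603 = 19610 J.

Q ≈ 19600 J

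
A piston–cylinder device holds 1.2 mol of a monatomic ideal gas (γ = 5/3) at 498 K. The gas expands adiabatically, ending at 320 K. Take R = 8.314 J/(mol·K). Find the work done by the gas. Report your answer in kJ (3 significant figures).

Adiabatic ⇒ Q = 0, so W_by = −ΔU = nCᵥ(T₁ − T₂).
Cᵥ = 3R/2 = 12.47 J/(mol·K).
W = (1.2)(12.47)(498 − 320) = 2664 J.

W ≈ 2.66 kJ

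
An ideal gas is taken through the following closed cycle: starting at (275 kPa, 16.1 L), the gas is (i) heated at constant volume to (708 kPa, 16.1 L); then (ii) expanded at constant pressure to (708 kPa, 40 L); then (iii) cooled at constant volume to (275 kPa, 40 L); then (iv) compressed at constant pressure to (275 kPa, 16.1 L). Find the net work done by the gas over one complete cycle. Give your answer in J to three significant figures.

W_net ≈ 10300 J

Constant-volume legs do no work.
W(ii) = (708)(40 − 16.1) = 16921 J; W(iv) = (275)(16.1 − 40) = -6572 J.
W_net = 16921 − 6572 = 10349 J (the clockwise enclosed area).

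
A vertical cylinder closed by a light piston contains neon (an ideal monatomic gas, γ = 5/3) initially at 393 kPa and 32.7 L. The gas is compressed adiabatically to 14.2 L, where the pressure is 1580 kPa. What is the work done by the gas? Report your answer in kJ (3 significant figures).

Adiabatic: W = (P₁V₁ − P₂V₂)/(γ − 1) with γ = 5/3.
P₁V₁ = 12851 J, P₂V₂ = 22436 J.
W = (12851 − 22436) / 0.6667 = -14377 J.

W ≈ -14.4 kJ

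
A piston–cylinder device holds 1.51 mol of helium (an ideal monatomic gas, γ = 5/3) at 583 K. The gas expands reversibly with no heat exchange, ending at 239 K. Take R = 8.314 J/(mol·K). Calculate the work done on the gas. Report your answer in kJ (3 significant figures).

Adiabatic ⇒ Q = 0, so W_by = −ΔU = nCᵥ(T₁ − T₂).
Cᵥ = 3R/2 = 12.47 J/(mol·K).
W = (1.51)(12.47)(583 − 239) = 6478 J.
Work on gas = −W_by = -6478 J.

W ≈ -6.48 kJ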